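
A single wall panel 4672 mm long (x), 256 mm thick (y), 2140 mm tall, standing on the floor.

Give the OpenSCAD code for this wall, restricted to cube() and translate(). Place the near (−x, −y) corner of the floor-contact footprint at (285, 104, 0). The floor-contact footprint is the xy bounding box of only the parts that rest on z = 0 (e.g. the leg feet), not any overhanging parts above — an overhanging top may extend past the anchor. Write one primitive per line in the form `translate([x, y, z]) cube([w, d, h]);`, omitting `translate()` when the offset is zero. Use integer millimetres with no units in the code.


translate([285, 104, 0]) cube([4672, 256, 2140]);


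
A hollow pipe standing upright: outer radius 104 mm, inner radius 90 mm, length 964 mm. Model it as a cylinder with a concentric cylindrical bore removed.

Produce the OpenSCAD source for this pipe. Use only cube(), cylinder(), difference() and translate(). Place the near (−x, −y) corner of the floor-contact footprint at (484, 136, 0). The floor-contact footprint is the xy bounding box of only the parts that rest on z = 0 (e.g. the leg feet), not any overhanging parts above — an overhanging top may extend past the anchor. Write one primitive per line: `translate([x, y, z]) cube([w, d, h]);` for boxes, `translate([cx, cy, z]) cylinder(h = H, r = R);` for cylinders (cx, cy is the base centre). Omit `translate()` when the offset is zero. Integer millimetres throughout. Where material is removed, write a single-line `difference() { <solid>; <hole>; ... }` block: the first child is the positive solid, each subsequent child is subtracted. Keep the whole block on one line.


difference() { translate([588, 240, 0]) cylinder(h = 964, r = 104); translate([588, 240, 0]) cylinder(h = 964, r = 90); }


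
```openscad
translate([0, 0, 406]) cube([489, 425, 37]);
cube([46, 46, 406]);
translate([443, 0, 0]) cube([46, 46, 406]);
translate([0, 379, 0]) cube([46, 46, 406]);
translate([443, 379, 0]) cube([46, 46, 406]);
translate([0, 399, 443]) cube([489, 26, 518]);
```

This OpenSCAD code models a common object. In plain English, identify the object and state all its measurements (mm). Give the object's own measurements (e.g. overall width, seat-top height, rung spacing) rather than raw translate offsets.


A chair. The seat is a 489×425×37 mm slab with its top at z = 443 mm, on four 46×46 mm corner legs (flush with the seat edges, standing on z = 0). A flat backrest 26 mm thick, 518 mm tall, spans the full seat width and rises from the seat top along its +y edge, rear face flush with the rear of the seat.


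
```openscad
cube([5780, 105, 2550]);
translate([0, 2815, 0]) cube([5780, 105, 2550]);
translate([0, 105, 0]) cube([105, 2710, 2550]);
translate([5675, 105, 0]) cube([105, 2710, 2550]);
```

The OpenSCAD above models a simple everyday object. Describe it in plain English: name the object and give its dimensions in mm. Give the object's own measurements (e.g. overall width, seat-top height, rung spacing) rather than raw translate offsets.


The wall frame of a small rectangular building: four walls, each 2550 mm tall and 105 mm thick, enclosing a footprint 5780 mm (x) by 2920 mm (y) outside-to-outside, with no floor or roof. The front and back walls (the −y and +y sides) span the full width; the two side walls fit between them.


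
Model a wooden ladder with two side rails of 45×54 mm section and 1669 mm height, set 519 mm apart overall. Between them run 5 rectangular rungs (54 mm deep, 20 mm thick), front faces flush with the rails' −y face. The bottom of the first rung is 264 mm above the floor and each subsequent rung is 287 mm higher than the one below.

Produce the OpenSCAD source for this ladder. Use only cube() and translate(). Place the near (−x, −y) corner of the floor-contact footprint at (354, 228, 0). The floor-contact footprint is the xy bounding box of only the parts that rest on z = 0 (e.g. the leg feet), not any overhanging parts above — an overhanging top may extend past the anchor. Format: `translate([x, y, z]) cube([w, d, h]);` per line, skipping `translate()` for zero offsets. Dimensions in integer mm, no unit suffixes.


translate([354, 228, 0]) cube([45, 54, 1669]);
translate([828, 228, 0]) cube([45, 54, 1669]);
translate([399, 228, 264]) cube([429, 54, 20]);
translate([399, 228, 551]) cube([429, 54, 20]);
translate([399, 228, 838]) cube([429, 54, 20]);
translate([399, 228, 1125]) cube([429, 54, 20]);
translate([399, 228, 1412]) cube([429, 54, 20]);


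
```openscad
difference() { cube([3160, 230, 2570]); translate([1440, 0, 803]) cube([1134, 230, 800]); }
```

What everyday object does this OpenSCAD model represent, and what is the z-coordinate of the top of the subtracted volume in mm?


A wall with a window opening. The window head height is 1603 mm.

A wall with a rectangular opening subtracted — a window. Sill at z = 803, opening 800 mm tall, so the head is at 803 + 800 = 1603 mm.


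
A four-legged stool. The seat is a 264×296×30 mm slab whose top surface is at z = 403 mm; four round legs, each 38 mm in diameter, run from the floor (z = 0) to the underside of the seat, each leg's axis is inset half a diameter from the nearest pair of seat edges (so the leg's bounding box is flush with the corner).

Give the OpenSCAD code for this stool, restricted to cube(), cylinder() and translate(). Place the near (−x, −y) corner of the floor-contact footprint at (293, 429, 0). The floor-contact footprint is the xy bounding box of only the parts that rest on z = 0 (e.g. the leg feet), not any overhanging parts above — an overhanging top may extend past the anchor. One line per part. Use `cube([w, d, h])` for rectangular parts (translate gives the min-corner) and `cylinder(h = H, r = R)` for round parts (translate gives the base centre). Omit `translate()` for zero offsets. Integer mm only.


translate([293, 429, 373]) cube([264, 296, 30]);
translate([312, 448, 0]) cylinder(h = 373, r = 19);
translate([538, 448, 0]) cylinder(h = 373, r = 19);
translate([312, 706, 0]) cylinder(h = 373, r = 19);
translate([538, 706, 0]) cylinder(h = 373, r = 19);


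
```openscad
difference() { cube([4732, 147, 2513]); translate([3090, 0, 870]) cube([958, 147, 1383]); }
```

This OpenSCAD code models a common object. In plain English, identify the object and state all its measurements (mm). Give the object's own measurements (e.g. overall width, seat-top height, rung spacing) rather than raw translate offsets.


A wall 4732 mm long (x), 147 mm thick (y), 2513 mm tall, with a rectangular window opening cut through it. The opening is 958 mm wide and 1383 mm tall; its sill is at z = 870 mm and its near (−x) edge is 3090 mm from the wall's −x end. The opening passes through the full wall thickness.


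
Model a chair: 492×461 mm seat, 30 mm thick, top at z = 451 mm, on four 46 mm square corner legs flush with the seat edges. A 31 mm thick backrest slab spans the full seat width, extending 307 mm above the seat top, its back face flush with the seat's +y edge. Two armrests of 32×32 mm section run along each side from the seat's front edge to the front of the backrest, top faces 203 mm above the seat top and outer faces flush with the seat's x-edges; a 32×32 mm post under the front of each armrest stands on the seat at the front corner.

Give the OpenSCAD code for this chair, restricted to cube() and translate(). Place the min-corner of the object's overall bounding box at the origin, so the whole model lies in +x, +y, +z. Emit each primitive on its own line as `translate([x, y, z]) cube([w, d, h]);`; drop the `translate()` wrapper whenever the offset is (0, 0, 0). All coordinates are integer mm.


translate([0, 0, 421]) cube([492, 461, 30]);
cube([46, 46, 421]);
translate([446, 0, 0]) cube([46, 46, 421]);
translate([0, 415, 0]) cube([46, 46, 421]);
translate([446, 415, 0]) cube([46, 46, 421]);
translate([0, 430, 451]) cube([492, 31, 307]);
translate([0, 0, 622]) cube([32, 430, 32]);
translate([460, 0, 622]) cube([32, 430, 32]);
translate([0, 0, 451]) cube([32, 32, 171]);
translate([460, 0, 451]) cube([32, 32, 171]);


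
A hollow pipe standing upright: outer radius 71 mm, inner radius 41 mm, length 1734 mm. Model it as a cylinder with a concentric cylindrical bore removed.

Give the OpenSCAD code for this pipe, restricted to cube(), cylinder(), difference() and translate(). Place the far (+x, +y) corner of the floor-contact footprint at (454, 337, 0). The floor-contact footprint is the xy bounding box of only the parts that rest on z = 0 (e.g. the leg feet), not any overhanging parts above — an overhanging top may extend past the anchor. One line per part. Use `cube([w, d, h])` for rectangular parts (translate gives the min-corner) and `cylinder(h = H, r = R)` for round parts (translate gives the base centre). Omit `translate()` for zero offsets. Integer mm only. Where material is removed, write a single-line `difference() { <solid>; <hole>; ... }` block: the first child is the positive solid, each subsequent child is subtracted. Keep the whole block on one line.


difference() { translate([383, 266, 0]) cylinder(h = 1734, r = 71); translate([383, 266, 0]) cylinder(h = 1734, r = 41); }


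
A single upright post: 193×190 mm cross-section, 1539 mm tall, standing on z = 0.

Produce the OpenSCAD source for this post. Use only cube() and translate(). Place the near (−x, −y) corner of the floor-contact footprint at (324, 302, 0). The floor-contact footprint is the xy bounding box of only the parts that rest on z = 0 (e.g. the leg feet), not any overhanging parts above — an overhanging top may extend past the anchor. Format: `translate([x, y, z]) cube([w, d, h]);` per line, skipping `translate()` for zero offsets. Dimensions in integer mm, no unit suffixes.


translate([324, 302, 0]) cube([193, 190, 1539]);


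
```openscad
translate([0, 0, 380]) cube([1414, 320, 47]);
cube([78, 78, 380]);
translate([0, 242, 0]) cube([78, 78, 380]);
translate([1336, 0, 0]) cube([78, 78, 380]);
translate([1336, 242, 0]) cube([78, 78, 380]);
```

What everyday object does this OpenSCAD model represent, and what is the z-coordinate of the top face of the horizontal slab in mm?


A bench. The seat-top height is 427 mm.

A long slab on four corner posts — a bench. The slab sits at z = 380 with thickness 47, so the top is 380 + 47 = 427 mm.


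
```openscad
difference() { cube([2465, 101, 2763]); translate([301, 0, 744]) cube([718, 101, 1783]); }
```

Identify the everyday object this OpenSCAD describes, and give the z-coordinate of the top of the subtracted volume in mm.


A wall with a window opening. The window head height is 2527 mm.

A wall with a rectangular opening subtracted — a window. Sill at z = 744, opening 1783 mm tall, so the head is at 744 + 1783 = 2527 mm.


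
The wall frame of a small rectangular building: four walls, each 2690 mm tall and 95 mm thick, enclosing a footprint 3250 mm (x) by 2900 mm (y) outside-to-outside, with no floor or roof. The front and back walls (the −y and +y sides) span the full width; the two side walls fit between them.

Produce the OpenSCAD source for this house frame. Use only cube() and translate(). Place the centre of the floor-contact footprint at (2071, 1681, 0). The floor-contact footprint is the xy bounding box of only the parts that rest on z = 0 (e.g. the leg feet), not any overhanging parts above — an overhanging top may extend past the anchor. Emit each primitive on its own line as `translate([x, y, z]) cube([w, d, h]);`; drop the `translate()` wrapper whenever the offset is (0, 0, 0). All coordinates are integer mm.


translate([446, 231, 0]) cube([3250, 95, 2690]);
translate([446, 3036, 0]) cube([3250, 95, 2690]);
translate([446, 326, 0]) cube([95, 2710, 2690]);
translate([3601, 326, 0]) cube([95, 2710, 2690]);


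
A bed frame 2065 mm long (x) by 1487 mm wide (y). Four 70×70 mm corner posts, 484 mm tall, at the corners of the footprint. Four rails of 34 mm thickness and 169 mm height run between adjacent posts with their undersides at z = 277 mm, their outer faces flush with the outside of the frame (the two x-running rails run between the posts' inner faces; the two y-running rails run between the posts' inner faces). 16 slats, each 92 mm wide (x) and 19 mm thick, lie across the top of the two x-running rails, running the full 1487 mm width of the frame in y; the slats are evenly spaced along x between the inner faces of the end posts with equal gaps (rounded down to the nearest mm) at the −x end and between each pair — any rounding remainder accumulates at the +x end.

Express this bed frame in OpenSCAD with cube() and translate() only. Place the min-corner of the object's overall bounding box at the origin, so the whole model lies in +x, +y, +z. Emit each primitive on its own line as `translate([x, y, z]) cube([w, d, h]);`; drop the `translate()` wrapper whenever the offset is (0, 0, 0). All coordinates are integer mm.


cube([70, 70, 484]);
translate([0, 1417, 0]) cube([70, 70, 484]);
translate([1995, 0, 0]) cube([70, 70, 484]);
translate([1995, 1417, 0]) cube([70, 70, 484]);
translate([70, 0, 277]) cube([1925, 34, 169]);
translate([70, 1453, 277]) cube([1925, 34, 169]);
translate([0, 70, 277]) cube([34, 1347, 169]);
translate([2031, 70, 277]) cube([34, 1347, 169]);
translate([96, 0, 446]) cube([92, 1487, 19]);
translate([214, 0, 446]) cube([92, 1487, 19]);
translate([332, 0, 446]) cube([92, 1487, 19]);
translate([450, 0, 446]) cube([92, 1487, 19]);
translate([568, 0, 446]) cube([92, 1487, 19]);
translate([686, 0, 446]) cube([92, 1487, 19]);
translate([804, 0, 446]) cube([92, 1487, 19]);
translate([922, 0, 446]) cube([92, 1487, 19]);
translate([1040, 0, 446]) cube([92, 1487, 19]);
translate([1158, 0, 446]) cube([92, 1487, 19]);
translate([1276, 0, 446]) cube([92, 1487, 19]);
translate([1394, 0, 446]) cube([92, 1487, 19]);
translate([1512, 0, 446]) cube([92, 1487, 19]);
translate([1630, 0, 446]) cube([92, 1487, 19]);
translate([1748, 0, 446]) cube([92, 1487, 19]);
translate([1866, 0, 446]) cube([92, 1487, 19]);


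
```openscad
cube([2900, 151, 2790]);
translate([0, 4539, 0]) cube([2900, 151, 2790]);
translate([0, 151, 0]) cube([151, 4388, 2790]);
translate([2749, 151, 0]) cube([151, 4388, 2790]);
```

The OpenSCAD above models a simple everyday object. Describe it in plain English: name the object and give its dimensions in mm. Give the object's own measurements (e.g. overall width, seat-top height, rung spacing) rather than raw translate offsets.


The wall frame of a small rectangular building: four walls, each 2790 mm tall and 151 mm thick, enclosing a footprint 2900 mm (x) by 4690 mm (y) outside-to-outside, with no floor or roof. The front and back walls (the −y and +y sides) span the full width; the two side walls fit between them.


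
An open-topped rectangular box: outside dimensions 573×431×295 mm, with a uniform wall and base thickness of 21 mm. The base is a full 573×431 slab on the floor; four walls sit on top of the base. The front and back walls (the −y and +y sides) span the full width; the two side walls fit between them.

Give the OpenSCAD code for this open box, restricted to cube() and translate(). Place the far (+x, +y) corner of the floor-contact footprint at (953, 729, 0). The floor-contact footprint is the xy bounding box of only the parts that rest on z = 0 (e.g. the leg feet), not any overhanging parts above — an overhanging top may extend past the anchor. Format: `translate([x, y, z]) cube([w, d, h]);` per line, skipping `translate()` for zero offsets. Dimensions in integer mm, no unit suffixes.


translate([380, 298, 0]) cube([573, 431, 21]);
translate([380, 298, 21]) cube([573, 21, 274]);
translate([380, 708, 21]) cube([573, 21, 274]);
translate([380, 319, 21]) cube([21, 389, 274]);
translate([932, 319, 21]) cube([21, 389, 274]);


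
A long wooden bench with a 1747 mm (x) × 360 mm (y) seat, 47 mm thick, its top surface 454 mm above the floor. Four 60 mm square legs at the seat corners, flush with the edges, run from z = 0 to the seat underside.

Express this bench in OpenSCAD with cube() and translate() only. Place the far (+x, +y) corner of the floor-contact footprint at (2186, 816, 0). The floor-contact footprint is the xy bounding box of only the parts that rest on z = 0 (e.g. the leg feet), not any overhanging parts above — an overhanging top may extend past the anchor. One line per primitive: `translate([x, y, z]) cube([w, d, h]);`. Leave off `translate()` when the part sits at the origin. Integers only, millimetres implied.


translate([439, 456, 407]) cube([1747, 360, 47]);
translate([439, 456, 0]) cube([60, 60, 407]);
translate([439, 756, 0]) cube([60, 60, 407]);
translate([2126, 456, 0]) cube([60, 60, 407]);
translate([2126, 756, 0]) cube([60, 60, 407]);


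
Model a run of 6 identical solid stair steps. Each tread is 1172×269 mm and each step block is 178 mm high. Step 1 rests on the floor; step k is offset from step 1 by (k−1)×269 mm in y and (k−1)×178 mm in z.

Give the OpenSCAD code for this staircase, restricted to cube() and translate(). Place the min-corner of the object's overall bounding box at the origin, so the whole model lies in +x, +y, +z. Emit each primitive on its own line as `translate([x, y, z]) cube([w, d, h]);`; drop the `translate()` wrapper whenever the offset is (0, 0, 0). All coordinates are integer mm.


cube([1172, 269, 178]);
translate([0, 269, 178]) cube([1172, 269, 178]);
translate([0, 538, 356]) cube([1172, 269, 178]);
translate([0, 807, 534]) cube([1172, 269, 178]);
translate([0, 1076, 712]) cube([1172, 269, 178]);
translate([0, 1345, 890]) cube([1172, 269, 178]);


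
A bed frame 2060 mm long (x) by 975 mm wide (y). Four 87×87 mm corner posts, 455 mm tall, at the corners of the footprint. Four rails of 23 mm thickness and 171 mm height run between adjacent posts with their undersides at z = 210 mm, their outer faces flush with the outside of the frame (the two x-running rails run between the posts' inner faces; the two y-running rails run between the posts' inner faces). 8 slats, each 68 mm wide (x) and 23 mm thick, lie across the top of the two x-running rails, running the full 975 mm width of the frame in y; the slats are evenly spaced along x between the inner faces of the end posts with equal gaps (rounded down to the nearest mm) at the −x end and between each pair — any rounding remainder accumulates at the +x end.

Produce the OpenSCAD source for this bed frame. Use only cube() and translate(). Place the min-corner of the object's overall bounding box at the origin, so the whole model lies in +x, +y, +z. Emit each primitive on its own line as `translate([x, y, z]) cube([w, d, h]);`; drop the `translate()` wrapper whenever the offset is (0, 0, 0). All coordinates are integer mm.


cube([87, 87, 455]);
translate([0, 888, 0]) cube([87, 87, 455]);
translate([1973, 0, 0]) cube([87, 87, 455]);
translate([1973, 888, 0]) cube([87, 87, 455]);
translate([87, 0, 210]) cube([1886, 23, 171]);
translate([87, 952, 210]) cube([1886, 23, 171]);
translate([0, 87, 210]) cube([23, 801, 171]);
translate([2037, 87, 210]) cube([23, 801, 171]);
translate([236, 0, 381]) cube([68, 975, 23]);
translate([453, 0, 381]) cube([68, 975, 23]);
translate([670, 0, 381]) cube([68, 975, 23]);
translate([887, 0, 381]) cube([68, 975, 23]);
translate([1104, 0, 381]) cube([68, 975, 23]);
translate([1321, 0, 381]) cube([68, 975, 23]);
translate([1538, 0, 381]) cube([68, 975, 23]);
translate([1755, 0, 381]) cube([68, 975, 23]);


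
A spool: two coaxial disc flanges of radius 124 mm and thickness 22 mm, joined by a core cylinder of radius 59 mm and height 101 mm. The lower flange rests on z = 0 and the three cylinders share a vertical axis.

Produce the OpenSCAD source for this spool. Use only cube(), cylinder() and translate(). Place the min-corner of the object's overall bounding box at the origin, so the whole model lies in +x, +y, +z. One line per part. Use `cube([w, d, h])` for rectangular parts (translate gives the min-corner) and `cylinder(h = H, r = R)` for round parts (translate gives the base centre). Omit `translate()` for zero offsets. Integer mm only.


translate([124, 124, 0]) cylinder(h = 22, r = 124);
translate([124, 124, 22]) cylinder(h = 101, r = 59);
translate([124, 124, 123]) cylinder(h = 22, r = 124);


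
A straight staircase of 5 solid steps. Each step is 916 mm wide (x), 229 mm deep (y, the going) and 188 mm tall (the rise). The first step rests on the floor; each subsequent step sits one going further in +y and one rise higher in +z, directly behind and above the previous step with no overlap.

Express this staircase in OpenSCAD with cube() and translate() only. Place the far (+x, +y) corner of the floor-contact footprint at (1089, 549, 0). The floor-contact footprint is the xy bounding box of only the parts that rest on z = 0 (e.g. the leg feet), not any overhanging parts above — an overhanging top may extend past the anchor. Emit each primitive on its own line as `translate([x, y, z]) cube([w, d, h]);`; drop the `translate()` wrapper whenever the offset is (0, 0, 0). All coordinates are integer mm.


translate([173, 320, 0]) cube([916, 229, 188]);
translate([173, 549, 188]) cube([916, 229, 188]);
translate([173, 778, 376]) cube([916, 229, 188]);
translate([173, 1007, 564]) cube([916, 229, 188]);
translate([173, 1236, 752]) cube([916, 229, 188]);


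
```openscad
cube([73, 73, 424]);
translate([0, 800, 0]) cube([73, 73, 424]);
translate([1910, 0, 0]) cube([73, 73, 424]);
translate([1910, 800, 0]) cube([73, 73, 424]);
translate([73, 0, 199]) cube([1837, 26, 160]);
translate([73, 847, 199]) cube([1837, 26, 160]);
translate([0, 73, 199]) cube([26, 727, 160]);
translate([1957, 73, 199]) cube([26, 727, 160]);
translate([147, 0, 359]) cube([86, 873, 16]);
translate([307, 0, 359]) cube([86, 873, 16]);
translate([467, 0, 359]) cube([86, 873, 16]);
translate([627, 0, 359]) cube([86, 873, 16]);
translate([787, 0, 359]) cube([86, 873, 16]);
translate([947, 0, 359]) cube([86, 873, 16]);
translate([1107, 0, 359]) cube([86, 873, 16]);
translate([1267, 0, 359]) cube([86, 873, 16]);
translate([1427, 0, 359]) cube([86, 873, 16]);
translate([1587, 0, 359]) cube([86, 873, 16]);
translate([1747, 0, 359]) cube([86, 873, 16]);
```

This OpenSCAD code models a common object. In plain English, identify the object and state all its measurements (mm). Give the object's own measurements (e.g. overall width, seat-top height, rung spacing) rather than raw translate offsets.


A bed frame 1983 mm long (x) by 873 mm wide (y). Four 73×73 mm corner posts, 424 mm tall, at the corners of the footprint. Four rails of 26 mm thickness and 160 mm height run between adjacent posts with their undersides at z = 199 mm, their outer faces flush with the outside of the frame (the two x-running rails run between the posts' inner faces; the two y-running rails run between the posts' inner faces). 11 slats, each 86 mm wide (x) and 16 mm thick, lie across the top of the two x-running rails, running the full 873 mm width of the frame in y; along x they sit between the end posts with a 74 mm gap after the −x posts and between neighbouring slats, leaving 77 mm before the +x posts.


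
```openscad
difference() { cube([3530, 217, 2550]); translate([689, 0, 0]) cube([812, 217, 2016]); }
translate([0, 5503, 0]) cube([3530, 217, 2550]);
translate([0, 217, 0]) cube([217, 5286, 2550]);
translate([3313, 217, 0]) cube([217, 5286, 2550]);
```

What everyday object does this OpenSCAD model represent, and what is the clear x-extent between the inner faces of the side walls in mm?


A single room. The interior width is 3096 mm.

Four walls enclosing a rectangle with a door in the front wall — a room. Outside width 3530 minus two 217 mm walls gives 3096 mm.


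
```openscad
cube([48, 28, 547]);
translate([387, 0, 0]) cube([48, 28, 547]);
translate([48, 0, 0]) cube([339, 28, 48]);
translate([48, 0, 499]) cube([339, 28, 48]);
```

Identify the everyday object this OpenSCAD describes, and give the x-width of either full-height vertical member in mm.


A picture frame. The border width is 48 mm.

Four thin pieces enclosing a rectangular opening — a picture frame. The two full-height stiles are 547 mm tall; the top rail sits at z = 499 and is 48 mm tall, so the border above the opening is 547 − 499 = 48 mm, matching the stile x-width.


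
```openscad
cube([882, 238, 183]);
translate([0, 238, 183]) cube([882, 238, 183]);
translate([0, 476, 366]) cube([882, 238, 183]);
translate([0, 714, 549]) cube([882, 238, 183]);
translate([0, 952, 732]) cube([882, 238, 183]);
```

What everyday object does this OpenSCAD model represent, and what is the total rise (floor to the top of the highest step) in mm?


A staircase. The total rise is 915 mm.

5 identical blocks, each offset up and back from the previous — a staircase. Each step is 183 mm tall and there are 5 of them, so the total rise is 5 × 183 = 915 mm.


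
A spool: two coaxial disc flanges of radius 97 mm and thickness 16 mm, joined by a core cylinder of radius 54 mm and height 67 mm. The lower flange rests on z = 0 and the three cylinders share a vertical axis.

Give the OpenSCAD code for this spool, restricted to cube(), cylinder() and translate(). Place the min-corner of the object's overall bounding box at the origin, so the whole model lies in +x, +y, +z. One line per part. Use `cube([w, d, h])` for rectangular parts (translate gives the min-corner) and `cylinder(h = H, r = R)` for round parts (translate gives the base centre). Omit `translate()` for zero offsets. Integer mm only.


translate([97, 97, 0]) cylinder(h = 16, r = 97);
translate([97, 97, 16]) cylinder(h = 67, r = 54);
translate([97, 97, 83]) cylinder(h = 16, r = 97);


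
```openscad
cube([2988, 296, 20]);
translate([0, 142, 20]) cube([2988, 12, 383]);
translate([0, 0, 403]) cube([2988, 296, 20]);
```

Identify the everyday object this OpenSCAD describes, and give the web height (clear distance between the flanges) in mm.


An I-beam. The web height is 383 mm.

Two wide flanges with a thin centred web — an I-beam. Overall 423 mm minus two 20 mm flanges gives a web of 423 − 2·20 = 383 mm.


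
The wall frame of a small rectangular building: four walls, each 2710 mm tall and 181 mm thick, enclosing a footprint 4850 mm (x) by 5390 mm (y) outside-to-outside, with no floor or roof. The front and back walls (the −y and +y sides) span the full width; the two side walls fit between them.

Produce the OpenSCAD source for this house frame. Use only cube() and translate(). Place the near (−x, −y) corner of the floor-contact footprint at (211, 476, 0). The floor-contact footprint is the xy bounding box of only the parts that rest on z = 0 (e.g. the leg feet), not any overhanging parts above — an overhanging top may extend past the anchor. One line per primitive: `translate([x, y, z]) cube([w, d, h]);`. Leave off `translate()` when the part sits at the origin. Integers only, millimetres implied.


translate([211, 476, 0]) cube([4850, 181, 2710]);
translate([211, 5685, 0]) cube([4850, 181, 2710]);
translate([211, 657, 0]) cube([181, 5028, 2710]);
translate([4880, 657, 0]) cube([181, 5028, 2710]);


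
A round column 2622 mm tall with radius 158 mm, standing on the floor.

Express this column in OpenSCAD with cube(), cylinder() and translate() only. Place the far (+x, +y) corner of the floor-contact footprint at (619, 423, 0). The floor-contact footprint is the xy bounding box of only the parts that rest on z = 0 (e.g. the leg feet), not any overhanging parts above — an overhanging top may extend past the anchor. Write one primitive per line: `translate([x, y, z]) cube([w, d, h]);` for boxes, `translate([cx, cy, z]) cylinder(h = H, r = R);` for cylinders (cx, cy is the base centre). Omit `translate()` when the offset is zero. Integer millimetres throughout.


translate([461, 265, 0]) cylinder(h = 2622, r = 158);


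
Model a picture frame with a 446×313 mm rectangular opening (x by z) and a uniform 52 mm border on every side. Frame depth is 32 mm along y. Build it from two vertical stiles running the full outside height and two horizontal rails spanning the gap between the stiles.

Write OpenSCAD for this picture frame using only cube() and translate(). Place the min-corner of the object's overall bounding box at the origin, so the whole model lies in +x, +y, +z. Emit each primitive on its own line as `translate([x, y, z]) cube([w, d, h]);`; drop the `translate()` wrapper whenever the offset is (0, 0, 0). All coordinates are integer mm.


cube([52, 32, 417]);
translate([498, 0, 0]) cube([52, 32, 417]);
translate([52, 0, 0]) cube([446, 32, 52]);
translate([52, 0, 365]) cube([446, 32, 52]);


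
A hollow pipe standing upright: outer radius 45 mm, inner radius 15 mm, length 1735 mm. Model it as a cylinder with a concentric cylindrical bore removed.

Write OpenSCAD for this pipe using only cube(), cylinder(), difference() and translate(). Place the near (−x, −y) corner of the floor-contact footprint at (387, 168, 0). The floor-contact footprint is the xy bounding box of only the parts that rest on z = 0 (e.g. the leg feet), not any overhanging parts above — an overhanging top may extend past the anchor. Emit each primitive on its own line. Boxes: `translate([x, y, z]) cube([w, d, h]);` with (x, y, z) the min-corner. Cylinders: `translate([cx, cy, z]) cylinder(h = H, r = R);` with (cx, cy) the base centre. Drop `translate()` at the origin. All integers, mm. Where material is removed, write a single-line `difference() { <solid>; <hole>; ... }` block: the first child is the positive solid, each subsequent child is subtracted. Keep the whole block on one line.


difference() { translate([432, 213, 0]) cylinder(h = 1735, r = 45); translate([432, 213, 0]) cylinder(h = 1735, r = 15); }


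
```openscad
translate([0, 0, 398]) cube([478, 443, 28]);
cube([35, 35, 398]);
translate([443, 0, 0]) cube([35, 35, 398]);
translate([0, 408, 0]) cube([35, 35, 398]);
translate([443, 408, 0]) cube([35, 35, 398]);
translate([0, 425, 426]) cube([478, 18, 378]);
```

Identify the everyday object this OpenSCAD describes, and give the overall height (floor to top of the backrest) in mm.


A chair. The overall height is 804 mm.

A slab on four corner posts with a tall panel at the back — a chair. The seat slab sits at z = 398 with thickness 28, and the 378 mm backrest starts at the seat top, so the overall height is 398 + 28 + 378 = 804 mm.


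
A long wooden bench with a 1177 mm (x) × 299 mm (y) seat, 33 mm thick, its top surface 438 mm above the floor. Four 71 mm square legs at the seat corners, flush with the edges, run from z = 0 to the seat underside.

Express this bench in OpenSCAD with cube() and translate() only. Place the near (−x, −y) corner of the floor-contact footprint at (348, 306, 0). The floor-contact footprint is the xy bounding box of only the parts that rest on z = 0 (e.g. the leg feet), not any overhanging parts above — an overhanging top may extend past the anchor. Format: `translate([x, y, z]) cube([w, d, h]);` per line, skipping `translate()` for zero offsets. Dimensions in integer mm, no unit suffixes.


// leg_h = 438 − 33 = 405
translate([348, 306, 405]) cube([1177, 299, 33]);
translate([348, 306, 0]) cube([71, 71, 405]);
translate([348, 534, 0]) cube([71, 71, 405]);
translate([1454, 306, 0]) cube([71, 71, 405]);
translate([1454, 534, 0]) cube([71, 71, 405]);


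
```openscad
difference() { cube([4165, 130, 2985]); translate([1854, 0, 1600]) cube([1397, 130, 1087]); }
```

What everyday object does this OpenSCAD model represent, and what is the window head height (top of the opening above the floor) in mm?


A wall with a window opening. The window head height is 2687 mm.

A wall with a rectangular opening subtracted — a window. Sill at z = 1600, opening 1087 mm tall, so the head is at 1600 + 1087 = 2687 mm.


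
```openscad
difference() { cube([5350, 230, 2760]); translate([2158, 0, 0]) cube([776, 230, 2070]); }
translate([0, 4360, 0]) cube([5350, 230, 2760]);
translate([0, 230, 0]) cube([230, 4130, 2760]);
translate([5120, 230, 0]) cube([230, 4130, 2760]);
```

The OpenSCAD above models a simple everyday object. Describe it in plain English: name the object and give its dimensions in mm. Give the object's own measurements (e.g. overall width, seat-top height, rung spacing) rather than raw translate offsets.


A single room: four walls, each 2760 mm tall and 230 mm thick, enclosing an outside footprint 5350×4590 mm (x × y), no floor or roof. The front and back walls (−y and +y sides) run the full x-width; the side walls fit between their inner faces. A door opening 776 mm wide and 2070 mm tall is cut through the front wall from the floor up, its −x edge 2158 mm from the wall's −x end.


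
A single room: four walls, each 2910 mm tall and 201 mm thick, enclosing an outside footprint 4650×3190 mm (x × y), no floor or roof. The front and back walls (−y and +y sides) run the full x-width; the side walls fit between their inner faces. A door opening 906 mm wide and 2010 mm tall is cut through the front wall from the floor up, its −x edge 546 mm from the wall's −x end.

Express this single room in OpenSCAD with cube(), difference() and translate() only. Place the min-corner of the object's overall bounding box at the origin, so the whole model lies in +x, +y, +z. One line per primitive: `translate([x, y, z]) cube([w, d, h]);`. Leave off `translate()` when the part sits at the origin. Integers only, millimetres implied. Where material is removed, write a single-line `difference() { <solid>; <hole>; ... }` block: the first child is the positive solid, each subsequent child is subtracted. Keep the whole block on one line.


difference() { cube([4650, 201, 2910]); translate([546, 0, 0]) cube([906, 201, 2010]); }
translate([0, 2989, 0]) cube([4650, 201, 2910]);
translate([0, 201, 0]) cube([201, 2788, 2910]);
translate([4449, 201, 0]) cube([201, 2788, 2910]);


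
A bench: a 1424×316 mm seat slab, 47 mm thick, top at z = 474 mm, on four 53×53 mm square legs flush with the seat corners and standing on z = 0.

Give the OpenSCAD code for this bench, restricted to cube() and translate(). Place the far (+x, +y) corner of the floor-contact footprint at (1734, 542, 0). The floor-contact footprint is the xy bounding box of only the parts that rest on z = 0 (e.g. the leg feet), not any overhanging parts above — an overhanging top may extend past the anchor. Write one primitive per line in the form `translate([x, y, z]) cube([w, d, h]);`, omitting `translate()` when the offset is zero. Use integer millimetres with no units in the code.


translate([310, 226, 427]) cube([1424, 316, 47]);
translate([310, 226, 0]) cube([53, 53, 427]);
translate([310, 489, 0]) cube([53, 53, 427]);
translate([1681, 226, 0]) cube([53, 53, 427]);
translate([1681, 489, 0]) cube([53, 53, 427]);


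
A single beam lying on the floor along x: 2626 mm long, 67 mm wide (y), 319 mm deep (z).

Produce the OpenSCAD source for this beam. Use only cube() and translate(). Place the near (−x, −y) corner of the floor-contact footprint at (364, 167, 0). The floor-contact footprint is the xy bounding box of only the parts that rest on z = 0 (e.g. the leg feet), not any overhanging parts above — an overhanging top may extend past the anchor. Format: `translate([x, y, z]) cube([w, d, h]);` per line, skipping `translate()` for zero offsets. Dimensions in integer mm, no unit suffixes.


translate([364, 167, 0]) cube([2626, 67, 319]);


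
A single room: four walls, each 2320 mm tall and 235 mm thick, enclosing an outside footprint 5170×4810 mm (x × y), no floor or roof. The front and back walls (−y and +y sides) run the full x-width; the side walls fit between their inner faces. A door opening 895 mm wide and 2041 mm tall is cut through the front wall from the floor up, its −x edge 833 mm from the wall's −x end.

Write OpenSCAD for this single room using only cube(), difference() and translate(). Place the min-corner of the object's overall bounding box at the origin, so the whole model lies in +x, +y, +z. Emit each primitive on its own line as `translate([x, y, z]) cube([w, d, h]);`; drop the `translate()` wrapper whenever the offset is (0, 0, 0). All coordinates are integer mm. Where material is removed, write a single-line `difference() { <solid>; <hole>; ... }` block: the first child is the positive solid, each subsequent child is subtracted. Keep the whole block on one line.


difference() { cube([5170, 235, 2320]); translate([833, 0, 0]) cube([895, 235, 2041]); }
translate([0, 4575, 0]) cube([5170, 235, 2320]);
translate([0, 235, 0]) cube([235, 4340, 2320]);
translate([4935, 235, 0]) cube([235, 4340, 2320]);


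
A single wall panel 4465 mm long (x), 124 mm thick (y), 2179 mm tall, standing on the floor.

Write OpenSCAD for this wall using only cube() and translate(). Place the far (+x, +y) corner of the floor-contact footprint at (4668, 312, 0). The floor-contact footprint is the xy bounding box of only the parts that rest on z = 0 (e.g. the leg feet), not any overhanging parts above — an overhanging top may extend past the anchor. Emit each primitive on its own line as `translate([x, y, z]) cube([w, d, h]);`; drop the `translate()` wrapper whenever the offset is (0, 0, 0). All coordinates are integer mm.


translate([203, 188, 0]) cube([4465, 124, 2179]);


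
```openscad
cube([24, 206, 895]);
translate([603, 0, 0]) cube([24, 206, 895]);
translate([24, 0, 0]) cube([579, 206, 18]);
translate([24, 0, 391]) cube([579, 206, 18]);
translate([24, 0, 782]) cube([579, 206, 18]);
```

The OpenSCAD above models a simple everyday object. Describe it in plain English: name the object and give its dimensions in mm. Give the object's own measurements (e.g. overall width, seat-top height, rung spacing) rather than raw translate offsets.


An open bookshelf. Two side panels, each 24 mm thick, 206 mm deep and 895 mm tall, stand 627 mm apart (outside-to-outside). Between them sit 3 shelves, each 18 mm thick and 206 mm deep, spanning the full gap between the sides. The bottom shelf rests on the floor (its underside at z = 0) and the clear gap between one shelf's top and the next shelf's underside is 373 mm.


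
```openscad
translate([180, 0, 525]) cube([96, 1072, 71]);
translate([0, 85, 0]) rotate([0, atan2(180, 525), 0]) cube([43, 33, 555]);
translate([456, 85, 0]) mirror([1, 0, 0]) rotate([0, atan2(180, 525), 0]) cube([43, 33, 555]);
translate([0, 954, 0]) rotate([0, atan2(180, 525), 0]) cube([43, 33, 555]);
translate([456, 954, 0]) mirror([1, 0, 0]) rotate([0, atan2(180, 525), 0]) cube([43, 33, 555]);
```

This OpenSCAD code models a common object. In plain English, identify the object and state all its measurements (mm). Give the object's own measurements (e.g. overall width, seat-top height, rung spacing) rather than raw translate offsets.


A sawhorse. A 96×1072×71 mm beam (x, y, z) sits on two A-frame leg pairs. Each pair is two raked legs of 43×33 mm section (33 mm along y) splaying symmetrically in x. Each leg rises 525 mm vertically over 180 mm of horizontal reach and is 555 mm long along its own axis. Every leg's outer bottom edge rests on the floor and its outer top edge meets a bottom edge of the beam — the left legs (tilting toward +x) meet the beam's −x bottom edge, the right legs (their mirror images, tilting toward −x) meet its +x bottom edge — so the leg tops tuck under the beam, the beam's underside is 525 mm above the floor, and the feet are 456 mm apart outside-to-outside with the beam centred between them. The two leg pairs are set in 85 mm from either end of the beam.


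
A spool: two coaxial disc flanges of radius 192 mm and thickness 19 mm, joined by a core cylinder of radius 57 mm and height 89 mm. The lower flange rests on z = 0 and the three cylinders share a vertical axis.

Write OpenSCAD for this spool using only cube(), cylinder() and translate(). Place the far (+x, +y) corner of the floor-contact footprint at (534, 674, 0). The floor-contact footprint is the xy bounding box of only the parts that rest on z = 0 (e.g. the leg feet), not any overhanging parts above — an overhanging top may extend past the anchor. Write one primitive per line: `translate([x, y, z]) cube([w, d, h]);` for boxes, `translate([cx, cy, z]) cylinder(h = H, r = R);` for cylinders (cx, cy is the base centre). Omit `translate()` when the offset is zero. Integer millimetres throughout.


translate([342, 482, 0]) cylinder(h = 19, r = 192);
translate([342, 482, 19]) cylinder(h = 89, r = 57);
translate([342, 482, 108]) cylinder(h = 19, r = 192);
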